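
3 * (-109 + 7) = -306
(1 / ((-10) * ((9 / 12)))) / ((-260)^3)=1 / 131820000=0.00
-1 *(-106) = 106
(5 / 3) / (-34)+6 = 607 / 102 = 5.95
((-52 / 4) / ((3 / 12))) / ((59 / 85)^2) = -375700 / 3481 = -107.93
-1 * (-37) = 37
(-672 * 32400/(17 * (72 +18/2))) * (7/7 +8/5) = -698880/17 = -41110.59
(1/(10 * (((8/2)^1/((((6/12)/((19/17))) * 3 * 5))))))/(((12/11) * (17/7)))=0.06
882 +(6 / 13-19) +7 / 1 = 11316 / 13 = 870.46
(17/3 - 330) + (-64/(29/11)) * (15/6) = -33497/87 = -385.02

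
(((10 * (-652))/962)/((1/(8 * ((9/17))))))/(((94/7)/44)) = -36146880/384319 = -94.05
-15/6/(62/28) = -35/31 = -1.13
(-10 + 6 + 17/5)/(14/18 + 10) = -27/485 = -0.06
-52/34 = -26/17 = -1.53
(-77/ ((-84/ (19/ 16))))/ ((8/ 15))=1045/ 512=2.04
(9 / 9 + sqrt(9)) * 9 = 36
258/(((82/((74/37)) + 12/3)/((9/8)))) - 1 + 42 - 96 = -971/20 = -48.55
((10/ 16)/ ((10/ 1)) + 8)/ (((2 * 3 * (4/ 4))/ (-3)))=-129/ 32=-4.03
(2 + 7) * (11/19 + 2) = 441/19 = 23.21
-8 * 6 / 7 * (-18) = 864 / 7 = 123.43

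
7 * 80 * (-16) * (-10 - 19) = 259840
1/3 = 0.33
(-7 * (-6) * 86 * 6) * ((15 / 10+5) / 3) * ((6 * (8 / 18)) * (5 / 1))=626080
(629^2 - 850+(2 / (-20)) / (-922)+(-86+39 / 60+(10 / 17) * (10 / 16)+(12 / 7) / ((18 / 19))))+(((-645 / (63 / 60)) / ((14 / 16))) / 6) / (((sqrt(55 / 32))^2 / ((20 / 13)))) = 1300150719620803 / 3294831540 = 394603.09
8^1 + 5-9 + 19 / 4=35 / 4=8.75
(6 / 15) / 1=2 / 5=0.40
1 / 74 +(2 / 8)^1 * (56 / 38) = 537 / 1406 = 0.38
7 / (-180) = -7 / 180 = -0.04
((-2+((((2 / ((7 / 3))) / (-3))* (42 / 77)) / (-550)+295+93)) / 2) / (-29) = -4086778 / 614075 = -6.66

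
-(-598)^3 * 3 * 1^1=641541576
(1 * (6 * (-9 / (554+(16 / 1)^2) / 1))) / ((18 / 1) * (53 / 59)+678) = -59 / 614340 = -0.00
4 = 4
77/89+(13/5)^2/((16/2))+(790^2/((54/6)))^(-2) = 59283970793259/34665572090000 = 1.71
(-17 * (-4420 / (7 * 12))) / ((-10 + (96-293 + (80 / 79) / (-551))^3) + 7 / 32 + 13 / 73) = -3619262710426653124640 / 30934249385485553738637069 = -0.00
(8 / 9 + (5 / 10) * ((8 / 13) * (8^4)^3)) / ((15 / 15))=2473901162600 / 117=21144454381.20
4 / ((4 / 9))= 9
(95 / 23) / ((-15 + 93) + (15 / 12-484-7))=-380 / 37881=-0.01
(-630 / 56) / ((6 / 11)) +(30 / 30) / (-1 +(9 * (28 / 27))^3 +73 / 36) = -14505771 / 703352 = -20.62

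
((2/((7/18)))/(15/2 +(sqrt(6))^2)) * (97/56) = 97/147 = 0.66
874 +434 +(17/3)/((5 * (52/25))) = 204133/156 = 1308.54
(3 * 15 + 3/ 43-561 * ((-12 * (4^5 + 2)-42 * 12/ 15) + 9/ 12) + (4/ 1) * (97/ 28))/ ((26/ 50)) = 16035241945/ 1204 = 13318307.26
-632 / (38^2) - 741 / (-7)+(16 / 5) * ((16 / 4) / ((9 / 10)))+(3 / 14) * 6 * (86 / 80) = 110097803 / 909720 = 121.02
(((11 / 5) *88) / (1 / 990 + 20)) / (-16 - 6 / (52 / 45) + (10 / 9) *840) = 14949792 / 1408781747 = 0.01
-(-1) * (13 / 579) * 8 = 104 / 579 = 0.18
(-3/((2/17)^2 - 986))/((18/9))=867/569900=0.00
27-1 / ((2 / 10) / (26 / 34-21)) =2179 / 17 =128.18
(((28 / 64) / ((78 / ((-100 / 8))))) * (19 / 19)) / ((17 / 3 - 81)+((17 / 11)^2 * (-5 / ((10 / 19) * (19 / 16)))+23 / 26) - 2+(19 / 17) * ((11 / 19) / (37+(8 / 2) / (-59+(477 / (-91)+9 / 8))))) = 55540902725 / 75683030137952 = 0.00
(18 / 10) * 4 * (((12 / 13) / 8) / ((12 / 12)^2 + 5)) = 9 / 65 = 0.14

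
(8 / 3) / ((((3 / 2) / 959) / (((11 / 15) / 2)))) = 84392 / 135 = 625.13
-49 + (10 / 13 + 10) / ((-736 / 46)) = -2583 / 52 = -49.67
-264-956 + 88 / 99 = -1219.11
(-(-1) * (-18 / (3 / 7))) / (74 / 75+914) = -1575 / 34312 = -0.05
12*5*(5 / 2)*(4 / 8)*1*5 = 375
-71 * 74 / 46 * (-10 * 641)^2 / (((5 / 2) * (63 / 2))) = -86350750960 / 1449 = -59593340.90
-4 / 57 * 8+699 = 39811 / 57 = 698.44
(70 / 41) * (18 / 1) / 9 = 140 / 41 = 3.41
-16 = -16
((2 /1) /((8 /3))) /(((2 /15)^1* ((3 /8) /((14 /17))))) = 210 /17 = 12.35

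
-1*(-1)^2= -1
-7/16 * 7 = -49/16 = -3.06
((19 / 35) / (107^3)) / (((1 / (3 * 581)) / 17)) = 80427 / 6125215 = 0.01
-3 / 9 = -1 / 3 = -0.33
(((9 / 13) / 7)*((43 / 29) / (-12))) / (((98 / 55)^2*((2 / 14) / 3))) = -1170675 / 14482832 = -0.08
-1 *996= -996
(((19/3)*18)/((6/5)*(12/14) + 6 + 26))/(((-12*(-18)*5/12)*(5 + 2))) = 19/3468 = 0.01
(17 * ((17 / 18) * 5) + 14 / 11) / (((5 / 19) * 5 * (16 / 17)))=5215481 / 79200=65.85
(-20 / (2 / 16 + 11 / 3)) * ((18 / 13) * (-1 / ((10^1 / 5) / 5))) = 21600 / 1183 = 18.26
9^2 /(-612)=-9 /68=-0.13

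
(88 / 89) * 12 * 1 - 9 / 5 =4479 / 445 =10.07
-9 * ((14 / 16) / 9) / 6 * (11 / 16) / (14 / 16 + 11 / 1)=-0.01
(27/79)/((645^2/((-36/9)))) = -0.00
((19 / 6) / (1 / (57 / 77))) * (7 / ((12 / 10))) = 1805 / 132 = 13.67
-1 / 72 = -0.01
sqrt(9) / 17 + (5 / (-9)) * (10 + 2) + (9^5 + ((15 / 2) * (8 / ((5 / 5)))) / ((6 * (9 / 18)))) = 3012188 / 51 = 59062.51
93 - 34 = 59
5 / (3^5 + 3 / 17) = 85 / 4134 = 0.02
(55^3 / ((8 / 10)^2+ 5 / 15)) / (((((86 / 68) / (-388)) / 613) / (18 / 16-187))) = 18756052105209375 / 3139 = 5975167921379.22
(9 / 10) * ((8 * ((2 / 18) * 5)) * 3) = 12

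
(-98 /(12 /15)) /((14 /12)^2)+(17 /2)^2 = -71 /4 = -17.75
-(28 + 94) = -122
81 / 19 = 4.26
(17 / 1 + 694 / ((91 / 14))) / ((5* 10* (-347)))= -1609 / 225550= -0.01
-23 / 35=-0.66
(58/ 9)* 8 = 464/ 9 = 51.56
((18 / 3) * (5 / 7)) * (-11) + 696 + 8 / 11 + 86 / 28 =100509 / 154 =652.66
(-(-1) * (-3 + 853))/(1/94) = 79900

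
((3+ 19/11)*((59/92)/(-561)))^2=588289/20144976489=0.00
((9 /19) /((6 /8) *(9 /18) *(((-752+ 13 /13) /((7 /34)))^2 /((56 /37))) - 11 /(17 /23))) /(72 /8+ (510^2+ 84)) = 279888 /506845518873006431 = 0.00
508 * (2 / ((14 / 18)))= 9144 / 7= 1306.29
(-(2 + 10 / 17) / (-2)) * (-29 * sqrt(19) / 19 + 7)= 154 / 17-638 * sqrt(19) / 323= 0.45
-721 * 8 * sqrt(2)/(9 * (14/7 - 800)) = 412 * sqrt(2)/513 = 1.14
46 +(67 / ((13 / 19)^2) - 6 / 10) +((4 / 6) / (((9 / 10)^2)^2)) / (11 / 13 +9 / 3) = 3139856534 / 16632135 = 188.78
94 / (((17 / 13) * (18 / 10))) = 6110 / 153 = 39.93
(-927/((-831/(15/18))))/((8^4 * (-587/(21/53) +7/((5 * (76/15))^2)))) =-3904215/25485178982912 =-0.00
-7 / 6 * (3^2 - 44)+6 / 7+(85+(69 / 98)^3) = 358705715 / 2823576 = 127.04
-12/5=-2.40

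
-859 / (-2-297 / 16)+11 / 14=28005 / 658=42.56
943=943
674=674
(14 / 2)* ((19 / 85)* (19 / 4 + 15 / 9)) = 10241 / 1020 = 10.04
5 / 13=0.38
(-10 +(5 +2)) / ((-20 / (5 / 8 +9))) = 231 / 160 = 1.44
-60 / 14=-30 / 7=-4.29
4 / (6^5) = 1 / 1944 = 0.00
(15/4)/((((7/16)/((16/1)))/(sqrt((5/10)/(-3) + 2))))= 160 *sqrt(66)/7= 185.69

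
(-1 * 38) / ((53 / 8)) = -5.74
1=1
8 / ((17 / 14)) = 112 / 17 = 6.59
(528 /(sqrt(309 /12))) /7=1056 * sqrt(103) /721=14.86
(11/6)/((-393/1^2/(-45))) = 55/262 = 0.21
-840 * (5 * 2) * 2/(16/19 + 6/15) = -798000/59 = -13525.42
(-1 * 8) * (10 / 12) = -20 / 3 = -6.67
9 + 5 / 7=68 / 7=9.71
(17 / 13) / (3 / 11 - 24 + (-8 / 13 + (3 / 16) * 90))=-0.18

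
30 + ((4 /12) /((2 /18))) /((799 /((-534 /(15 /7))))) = 116112 /3995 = 29.06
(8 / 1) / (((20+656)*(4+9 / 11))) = 22 / 8957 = 0.00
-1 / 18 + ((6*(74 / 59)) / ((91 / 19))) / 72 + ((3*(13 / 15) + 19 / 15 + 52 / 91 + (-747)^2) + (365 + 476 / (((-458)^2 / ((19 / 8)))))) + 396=56637409062324953 / 101360062440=558774.41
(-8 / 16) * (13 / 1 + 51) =-32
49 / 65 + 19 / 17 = 2068 / 1105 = 1.87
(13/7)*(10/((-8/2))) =-4.64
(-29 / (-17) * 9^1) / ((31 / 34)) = 522 / 31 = 16.84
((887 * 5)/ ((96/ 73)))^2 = 104817300025/ 9216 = 11373404.95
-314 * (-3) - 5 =937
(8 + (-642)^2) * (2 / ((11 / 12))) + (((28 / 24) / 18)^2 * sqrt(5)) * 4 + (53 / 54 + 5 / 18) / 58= 49 * sqrt(5) / 2916 + 7745536411 / 8613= 899284.42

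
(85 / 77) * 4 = 340 / 77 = 4.42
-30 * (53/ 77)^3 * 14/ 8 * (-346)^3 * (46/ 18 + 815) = 113437252025732440/ 195657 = 579776098098.88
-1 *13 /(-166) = 13 /166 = 0.08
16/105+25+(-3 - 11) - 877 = -90914/105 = -865.85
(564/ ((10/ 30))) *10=16920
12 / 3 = 4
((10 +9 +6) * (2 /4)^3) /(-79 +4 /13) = -325 /8184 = -0.04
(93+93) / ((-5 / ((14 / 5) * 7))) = -729.12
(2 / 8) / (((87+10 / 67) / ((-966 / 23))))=-1407 / 11678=-0.12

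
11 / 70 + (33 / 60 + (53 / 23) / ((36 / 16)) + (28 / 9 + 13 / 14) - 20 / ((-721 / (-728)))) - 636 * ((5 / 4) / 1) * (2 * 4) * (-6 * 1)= 113862258029 / 2984940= 38145.58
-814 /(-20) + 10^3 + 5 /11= 1041.15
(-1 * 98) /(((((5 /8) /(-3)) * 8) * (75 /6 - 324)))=-84 /445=-0.19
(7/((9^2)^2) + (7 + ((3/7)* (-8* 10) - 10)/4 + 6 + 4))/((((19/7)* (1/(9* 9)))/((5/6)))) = 2723305/18468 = 147.46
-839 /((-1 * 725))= 839 /725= 1.16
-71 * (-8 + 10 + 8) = -710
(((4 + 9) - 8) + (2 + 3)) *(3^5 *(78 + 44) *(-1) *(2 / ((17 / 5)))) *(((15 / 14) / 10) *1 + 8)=-168241050 / 119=-1413790.34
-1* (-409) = 409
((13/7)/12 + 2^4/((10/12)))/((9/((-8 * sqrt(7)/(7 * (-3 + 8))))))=-16258 * sqrt(7)/33075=-1.30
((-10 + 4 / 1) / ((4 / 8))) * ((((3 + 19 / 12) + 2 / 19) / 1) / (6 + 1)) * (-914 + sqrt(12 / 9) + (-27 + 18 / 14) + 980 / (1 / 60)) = -432968518 / 931 - 2138 * sqrt(3) / 399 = -465066.77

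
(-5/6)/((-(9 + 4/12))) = 5/56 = 0.09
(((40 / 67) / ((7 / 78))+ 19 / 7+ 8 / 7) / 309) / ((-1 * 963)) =-1643 / 46519641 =-0.00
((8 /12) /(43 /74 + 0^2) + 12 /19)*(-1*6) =-8720 /817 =-10.67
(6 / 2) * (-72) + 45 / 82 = -215.45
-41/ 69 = -0.59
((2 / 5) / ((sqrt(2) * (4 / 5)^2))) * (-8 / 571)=-5 * sqrt(2) / 1142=-0.01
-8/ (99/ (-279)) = 248/ 11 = 22.55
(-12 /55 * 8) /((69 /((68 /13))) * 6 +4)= -3264 /155485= -0.02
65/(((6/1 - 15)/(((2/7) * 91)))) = -1690/9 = -187.78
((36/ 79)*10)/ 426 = 60/ 5609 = 0.01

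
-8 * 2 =-16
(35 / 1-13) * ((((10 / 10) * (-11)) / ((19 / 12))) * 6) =-917.05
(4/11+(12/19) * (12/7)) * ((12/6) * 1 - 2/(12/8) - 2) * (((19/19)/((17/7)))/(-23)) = 368/10659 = 0.03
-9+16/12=-23/3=-7.67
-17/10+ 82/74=-219/370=-0.59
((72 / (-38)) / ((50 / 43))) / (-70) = 387 / 16625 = 0.02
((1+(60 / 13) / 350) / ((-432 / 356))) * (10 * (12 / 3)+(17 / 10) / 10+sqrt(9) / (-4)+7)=-95228309 / 2457000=-38.76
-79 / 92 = -0.86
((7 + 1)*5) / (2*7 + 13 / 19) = 760 / 279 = 2.72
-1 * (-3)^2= -9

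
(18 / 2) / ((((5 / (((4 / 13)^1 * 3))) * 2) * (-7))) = -0.12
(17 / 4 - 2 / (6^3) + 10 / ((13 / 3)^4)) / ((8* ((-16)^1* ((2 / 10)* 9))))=-32921045 / 1776722688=-0.02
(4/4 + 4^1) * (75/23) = 16.30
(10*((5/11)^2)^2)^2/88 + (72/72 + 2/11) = 5583096531/4715895382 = 1.18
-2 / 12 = -1 / 6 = -0.17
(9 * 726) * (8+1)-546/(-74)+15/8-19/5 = 87040951/1480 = 58811.45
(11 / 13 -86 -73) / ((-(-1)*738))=-0.21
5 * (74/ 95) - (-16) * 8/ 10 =1586/ 95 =16.69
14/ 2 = 7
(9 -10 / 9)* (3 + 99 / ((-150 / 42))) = -14626 / 75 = -195.01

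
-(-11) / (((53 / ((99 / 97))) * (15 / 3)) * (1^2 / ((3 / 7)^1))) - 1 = -176668 / 179935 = -0.98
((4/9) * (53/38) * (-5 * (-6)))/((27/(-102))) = -70.25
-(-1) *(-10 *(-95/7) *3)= 407.14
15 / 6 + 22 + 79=207 / 2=103.50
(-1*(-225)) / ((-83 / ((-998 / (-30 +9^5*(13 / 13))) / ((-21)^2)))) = 24950 / 240030273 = 0.00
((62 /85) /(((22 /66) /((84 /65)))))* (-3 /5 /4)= -11718 /27625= -0.42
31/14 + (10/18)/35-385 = -382.77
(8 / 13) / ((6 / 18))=24 / 13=1.85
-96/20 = -24/5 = -4.80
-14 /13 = -1.08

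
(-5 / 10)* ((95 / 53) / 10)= -19 / 212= -0.09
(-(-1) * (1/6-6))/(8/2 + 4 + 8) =-35/96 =-0.36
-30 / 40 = -3 / 4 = -0.75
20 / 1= 20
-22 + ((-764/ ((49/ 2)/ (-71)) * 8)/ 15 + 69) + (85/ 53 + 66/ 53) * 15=49494572/ 38955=1270.56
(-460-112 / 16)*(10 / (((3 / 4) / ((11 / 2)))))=-102740 / 3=-34246.67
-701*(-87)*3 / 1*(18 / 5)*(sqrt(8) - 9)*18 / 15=-177838092 / 25+ 39519576*sqrt(2) / 25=-4877958.87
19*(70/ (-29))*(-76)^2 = -7682080/ 29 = -264899.31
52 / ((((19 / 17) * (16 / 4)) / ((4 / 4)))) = 221 / 19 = 11.63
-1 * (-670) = 670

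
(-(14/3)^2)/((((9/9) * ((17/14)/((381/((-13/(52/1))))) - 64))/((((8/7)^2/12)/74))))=227584/454718493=0.00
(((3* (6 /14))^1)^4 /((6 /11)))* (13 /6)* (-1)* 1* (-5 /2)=521235 /19208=27.14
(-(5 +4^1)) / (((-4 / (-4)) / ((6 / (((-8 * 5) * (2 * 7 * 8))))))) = 27 / 2240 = 0.01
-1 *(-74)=74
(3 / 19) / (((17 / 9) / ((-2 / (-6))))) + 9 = 2916 / 323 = 9.03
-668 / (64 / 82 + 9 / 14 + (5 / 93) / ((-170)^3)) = -17519353168800 / 37329465013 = -469.32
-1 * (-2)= 2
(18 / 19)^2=324 / 361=0.90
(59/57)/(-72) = -59/4104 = -0.01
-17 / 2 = -8.50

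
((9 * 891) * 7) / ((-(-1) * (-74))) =-56133 / 74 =-758.55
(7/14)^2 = 1/4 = 0.25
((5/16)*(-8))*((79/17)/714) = -395/24276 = -0.02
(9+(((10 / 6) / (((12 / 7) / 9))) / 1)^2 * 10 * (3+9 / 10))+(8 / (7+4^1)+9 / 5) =2637769 / 880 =2997.46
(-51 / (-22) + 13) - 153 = -3029 / 22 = -137.68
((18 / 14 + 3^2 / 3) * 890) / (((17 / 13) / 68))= 1388400 / 7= 198342.86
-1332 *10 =-13320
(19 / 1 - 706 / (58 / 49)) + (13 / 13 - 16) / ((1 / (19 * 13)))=-124191 / 29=-4282.45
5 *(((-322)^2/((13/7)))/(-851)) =-157780/481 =-328.02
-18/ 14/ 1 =-9/ 7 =-1.29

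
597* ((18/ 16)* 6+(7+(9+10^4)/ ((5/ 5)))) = 5983581.75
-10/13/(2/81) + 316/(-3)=-5323/39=-136.49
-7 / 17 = -0.41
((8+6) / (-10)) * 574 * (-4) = 16072 / 5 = 3214.40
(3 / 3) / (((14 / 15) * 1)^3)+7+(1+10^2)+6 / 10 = 1506867 / 13720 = 109.83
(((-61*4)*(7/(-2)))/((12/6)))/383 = 427/383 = 1.11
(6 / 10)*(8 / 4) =6 / 5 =1.20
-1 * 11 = -11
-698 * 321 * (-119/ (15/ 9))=79988706/ 5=15997741.20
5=5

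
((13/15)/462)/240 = 13/1663200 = 0.00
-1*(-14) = 14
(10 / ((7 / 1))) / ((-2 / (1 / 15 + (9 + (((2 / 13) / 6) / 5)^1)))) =-1769 / 273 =-6.48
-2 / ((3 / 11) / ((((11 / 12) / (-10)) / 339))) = 121 / 61020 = 0.00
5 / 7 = 0.71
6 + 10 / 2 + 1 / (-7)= 76 / 7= 10.86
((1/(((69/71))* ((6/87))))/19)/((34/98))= 100891/44574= 2.26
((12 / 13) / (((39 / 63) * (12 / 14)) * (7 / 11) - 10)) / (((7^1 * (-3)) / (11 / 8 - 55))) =-121 / 496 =-0.24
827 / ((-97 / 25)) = -20675 / 97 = -213.14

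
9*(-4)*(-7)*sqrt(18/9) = 252*sqrt(2) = 356.38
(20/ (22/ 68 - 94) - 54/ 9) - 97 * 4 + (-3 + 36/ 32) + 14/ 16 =-251751/ 637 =-395.21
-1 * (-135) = 135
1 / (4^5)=1 / 1024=0.00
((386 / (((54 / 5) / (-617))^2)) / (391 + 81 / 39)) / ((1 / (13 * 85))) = 5277196573025 / 1490076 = 3541562.02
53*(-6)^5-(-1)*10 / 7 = -2884886 / 7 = -412126.57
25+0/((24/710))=25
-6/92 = -3/46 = -0.07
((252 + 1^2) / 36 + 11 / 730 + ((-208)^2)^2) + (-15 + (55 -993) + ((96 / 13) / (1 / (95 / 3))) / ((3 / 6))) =319736301053519 / 170820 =1871773217.74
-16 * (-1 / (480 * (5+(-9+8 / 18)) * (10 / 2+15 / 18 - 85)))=9 / 76000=0.00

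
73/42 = 1.74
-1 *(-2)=2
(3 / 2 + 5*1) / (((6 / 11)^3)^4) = 40799568897373 / 4353564672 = 9371.53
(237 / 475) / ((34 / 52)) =6162 / 8075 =0.76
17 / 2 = 8.50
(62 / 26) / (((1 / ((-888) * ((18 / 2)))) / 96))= -23784192 / 13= -1829553.23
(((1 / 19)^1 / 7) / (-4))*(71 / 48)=-71 / 25536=-0.00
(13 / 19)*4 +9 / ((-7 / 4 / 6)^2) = 101044 / 931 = 108.53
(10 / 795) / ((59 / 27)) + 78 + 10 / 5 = 250178 / 3127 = 80.01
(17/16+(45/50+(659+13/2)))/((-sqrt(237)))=-17799*sqrt(237)/6320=-43.36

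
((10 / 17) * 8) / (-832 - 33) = -0.01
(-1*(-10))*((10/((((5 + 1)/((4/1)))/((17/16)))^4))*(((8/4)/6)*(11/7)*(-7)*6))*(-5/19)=114841375/787968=145.74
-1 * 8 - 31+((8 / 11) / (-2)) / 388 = -41614 / 1067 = -39.00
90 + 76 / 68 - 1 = 1532 / 17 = 90.12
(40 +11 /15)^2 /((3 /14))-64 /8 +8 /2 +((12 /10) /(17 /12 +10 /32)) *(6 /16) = 433589482 /56025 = 7739.21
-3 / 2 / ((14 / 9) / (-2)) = 27 / 14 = 1.93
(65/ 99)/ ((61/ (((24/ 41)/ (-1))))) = -520/ 82533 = -0.01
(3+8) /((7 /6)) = 66 /7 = 9.43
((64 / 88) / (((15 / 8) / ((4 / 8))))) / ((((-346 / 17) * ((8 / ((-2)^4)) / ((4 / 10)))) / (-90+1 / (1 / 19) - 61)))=4352 / 4325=1.01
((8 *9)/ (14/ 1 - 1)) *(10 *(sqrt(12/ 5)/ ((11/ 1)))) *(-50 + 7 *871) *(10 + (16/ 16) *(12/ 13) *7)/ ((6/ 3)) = 388224.08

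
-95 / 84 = -1.13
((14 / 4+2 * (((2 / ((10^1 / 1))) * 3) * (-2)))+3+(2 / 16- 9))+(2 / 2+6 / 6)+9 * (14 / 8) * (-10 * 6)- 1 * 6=-38151 / 40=-953.78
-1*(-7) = 7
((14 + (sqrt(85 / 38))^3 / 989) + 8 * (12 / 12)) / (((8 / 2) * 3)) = 85 * sqrt(3230) / 17137392 + 11 / 6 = 1.83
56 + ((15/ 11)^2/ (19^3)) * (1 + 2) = 46477259/ 829939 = 56.00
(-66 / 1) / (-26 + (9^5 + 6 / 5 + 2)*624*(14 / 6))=-55 / 71649981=-0.00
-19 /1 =-19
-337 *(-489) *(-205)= -33782565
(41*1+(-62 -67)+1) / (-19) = 87 / 19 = 4.58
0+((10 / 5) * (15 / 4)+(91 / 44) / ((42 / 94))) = 1601 / 132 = 12.13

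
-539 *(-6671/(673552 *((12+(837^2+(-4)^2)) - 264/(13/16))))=4249427/557427777584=0.00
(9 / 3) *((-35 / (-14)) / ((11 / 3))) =45 / 22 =2.05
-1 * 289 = -289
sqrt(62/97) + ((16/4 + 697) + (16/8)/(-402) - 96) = sqrt(6014)/97 + 121604/201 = 605.79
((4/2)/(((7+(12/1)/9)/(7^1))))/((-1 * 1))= -42/25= -1.68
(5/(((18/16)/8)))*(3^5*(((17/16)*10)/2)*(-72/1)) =-3304800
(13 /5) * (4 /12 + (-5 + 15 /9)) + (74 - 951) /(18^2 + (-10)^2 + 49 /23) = -483094 /49005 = -9.86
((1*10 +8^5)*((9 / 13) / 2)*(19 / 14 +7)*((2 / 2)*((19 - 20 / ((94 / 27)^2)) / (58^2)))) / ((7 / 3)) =76317164901 / 364122724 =209.59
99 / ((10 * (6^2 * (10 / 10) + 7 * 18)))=11 / 180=0.06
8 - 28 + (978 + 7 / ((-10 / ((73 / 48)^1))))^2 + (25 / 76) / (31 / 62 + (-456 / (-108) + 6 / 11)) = 4357556432715497 / 4565836800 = 954382.87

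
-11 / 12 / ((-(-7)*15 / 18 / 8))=-44 / 35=-1.26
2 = 2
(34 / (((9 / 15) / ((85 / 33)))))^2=208802500 / 9801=21304.20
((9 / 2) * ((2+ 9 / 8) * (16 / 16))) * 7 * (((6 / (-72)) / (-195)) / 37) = 35 / 30784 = 0.00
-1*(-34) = 34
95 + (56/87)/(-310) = 1281047/13485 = 95.00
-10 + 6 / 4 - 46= -109 / 2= -54.50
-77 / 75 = -1.03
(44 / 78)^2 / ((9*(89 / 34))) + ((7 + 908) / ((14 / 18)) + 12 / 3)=10067101615 / 8528247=1180.44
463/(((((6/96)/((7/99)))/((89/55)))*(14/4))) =1318624/5445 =242.17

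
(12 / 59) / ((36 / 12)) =4 / 59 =0.07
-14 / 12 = -7 / 6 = -1.17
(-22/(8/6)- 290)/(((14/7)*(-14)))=613/56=10.95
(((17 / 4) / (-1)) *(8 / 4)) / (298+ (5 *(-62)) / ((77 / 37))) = -1309 / 22952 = -0.06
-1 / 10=-0.10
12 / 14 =6 / 7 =0.86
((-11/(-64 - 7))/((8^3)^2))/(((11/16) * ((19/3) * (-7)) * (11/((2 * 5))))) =-15/850927616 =-0.00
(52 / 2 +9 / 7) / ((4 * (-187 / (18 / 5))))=-1719 / 13090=-0.13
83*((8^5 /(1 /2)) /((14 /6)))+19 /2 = 2331218.64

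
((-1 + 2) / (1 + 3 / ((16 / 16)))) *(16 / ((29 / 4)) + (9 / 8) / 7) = 3845 / 6496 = 0.59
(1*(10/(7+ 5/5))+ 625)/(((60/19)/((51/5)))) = 2022.79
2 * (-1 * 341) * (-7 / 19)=4774 / 19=251.26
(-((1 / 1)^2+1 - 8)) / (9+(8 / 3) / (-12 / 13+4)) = 45 / 74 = 0.61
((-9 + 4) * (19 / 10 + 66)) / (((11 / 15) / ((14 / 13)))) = -71295 / 143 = -498.57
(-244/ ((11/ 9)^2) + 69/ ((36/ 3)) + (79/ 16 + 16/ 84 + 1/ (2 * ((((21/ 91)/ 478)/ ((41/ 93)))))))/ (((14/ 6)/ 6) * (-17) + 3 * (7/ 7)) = -1149892867/ 13653640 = -84.22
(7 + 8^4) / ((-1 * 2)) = -2051.50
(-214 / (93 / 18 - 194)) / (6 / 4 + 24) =856 / 19261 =0.04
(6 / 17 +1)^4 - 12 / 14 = 2.49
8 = 8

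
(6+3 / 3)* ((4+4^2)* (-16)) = -2240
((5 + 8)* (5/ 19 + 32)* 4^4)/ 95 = 2040064/ 1805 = 1130.23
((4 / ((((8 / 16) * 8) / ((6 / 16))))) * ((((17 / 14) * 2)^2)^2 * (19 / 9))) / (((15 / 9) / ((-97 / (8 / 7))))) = -153929203 / 109760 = -1402.42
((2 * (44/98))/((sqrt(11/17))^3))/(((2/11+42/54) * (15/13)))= 2652 * sqrt(187)/23275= 1.56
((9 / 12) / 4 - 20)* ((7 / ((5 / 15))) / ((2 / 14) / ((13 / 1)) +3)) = -605787 / 4384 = -138.18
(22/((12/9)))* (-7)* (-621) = 143451/2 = 71725.50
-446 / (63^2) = -446 / 3969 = -0.11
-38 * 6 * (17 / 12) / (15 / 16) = -5168 / 15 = -344.53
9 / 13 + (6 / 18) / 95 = 2578 / 3705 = 0.70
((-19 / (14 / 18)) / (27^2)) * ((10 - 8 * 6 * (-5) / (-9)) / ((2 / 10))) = 2.79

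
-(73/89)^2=-5329/7921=-0.67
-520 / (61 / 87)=-45240 / 61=-741.64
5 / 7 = 0.71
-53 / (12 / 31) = -1643 / 12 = -136.92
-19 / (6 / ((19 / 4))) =-15.04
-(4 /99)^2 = -16 /9801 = -0.00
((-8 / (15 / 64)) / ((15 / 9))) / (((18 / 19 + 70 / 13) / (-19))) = 600704 / 9775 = 61.45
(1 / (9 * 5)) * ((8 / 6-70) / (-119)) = 206 / 16065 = 0.01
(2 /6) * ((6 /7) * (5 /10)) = 1 /7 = 0.14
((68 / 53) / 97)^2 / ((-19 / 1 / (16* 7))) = -517888 / 502167739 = -0.00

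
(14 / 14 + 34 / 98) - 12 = -522 / 49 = -10.65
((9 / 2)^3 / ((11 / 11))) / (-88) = -729 / 704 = -1.04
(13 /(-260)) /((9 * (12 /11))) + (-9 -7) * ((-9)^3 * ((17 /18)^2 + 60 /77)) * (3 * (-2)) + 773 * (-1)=-19580852287 /166320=-117729.99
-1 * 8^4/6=-2048/3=-682.67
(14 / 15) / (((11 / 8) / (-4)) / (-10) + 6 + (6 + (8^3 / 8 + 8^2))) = 896 / 134433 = 0.01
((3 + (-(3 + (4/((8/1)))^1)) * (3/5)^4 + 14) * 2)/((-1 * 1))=-20683/625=-33.09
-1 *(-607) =607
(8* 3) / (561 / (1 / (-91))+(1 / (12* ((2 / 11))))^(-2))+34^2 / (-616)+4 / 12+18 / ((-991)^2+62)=-160242144438787 / 103801125515010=-1.54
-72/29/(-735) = 24/7105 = 0.00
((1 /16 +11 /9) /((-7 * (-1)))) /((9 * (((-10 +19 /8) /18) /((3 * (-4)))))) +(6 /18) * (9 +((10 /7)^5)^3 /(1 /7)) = 20481347444898427 /41371607443789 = 495.06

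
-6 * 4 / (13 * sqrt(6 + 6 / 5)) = -4 * sqrt(5) / 13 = -0.69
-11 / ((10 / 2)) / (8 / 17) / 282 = -187 / 11280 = -0.02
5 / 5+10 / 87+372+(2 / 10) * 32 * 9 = 187361 / 435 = 430.71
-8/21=-0.38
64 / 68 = 16 / 17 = 0.94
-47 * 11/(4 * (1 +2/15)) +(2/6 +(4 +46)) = -12997/204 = -63.71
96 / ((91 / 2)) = 192 / 91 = 2.11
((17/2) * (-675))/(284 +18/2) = -11475/586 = -19.58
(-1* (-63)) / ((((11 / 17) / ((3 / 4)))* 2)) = 3213 / 88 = 36.51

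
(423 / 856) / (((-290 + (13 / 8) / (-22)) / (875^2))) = -7124906250 / 5462671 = -1304.29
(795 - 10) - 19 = 766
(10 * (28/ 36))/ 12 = 35/ 54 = 0.65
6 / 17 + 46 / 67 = 1184 / 1139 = 1.04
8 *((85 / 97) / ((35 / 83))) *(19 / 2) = 157.93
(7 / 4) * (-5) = -35 / 4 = -8.75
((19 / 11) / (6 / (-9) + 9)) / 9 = 19 / 825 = 0.02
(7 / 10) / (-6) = -7 / 60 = -0.12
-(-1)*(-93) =-93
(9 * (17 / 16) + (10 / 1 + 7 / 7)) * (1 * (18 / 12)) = 987 / 32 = 30.84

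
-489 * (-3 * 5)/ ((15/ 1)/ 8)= 3912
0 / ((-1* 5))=0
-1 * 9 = -9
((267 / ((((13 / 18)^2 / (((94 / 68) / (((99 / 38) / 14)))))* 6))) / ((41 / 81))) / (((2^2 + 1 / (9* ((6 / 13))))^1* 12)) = 7300280358 / 296720567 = 24.60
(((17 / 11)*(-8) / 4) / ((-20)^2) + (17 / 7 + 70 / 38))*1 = 1247339 / 292600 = 4.26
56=56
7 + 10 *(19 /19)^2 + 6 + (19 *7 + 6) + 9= 171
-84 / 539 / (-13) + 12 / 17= 12216 / 17017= 0.72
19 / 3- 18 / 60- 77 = -2129 / 30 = -70.97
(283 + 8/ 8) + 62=346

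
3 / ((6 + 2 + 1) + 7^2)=3 / 58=0.05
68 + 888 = 956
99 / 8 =12.38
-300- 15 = -315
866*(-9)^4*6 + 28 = 34090984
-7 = -7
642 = 642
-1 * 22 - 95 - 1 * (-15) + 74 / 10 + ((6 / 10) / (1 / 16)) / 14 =-3287 / 35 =-93.91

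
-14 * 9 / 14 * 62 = -558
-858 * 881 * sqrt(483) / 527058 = -125983 * sqrt(483) / 87843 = -31.52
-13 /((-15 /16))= 208 /15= 13.87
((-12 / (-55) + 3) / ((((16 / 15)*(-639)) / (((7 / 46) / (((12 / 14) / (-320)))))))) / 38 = 14455 / 2047782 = 0.01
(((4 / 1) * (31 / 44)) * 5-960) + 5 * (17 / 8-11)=-990.28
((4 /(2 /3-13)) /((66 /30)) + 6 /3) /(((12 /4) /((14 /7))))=1508 /1221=1.24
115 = 115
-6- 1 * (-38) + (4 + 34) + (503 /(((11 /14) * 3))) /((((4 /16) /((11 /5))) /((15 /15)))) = 1947.87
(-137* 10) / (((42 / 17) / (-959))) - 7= 1595344 / 3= 531781.33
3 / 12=1 / 4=0.25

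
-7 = -7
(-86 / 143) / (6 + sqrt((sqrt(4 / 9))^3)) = -3483 / 34463 + 129*sqrt(6) / 34463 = -0.09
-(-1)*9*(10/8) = 45/4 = 11.25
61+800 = 861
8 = 8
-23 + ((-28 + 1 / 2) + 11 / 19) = -1897 / 38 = -49.92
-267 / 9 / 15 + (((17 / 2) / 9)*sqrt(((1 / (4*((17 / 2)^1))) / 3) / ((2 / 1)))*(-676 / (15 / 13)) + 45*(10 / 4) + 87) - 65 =11927 / 90 - 2197*sqrt(51) / 405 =93.78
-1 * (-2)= 2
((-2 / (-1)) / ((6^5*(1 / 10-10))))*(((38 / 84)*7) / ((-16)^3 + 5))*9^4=95 / 720016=0.00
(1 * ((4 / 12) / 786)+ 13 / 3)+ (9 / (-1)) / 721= 7346677 / 1700118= 4.32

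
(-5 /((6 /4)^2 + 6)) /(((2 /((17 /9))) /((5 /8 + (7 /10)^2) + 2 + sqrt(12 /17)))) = -2.26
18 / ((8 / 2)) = 9 / 2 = 4.50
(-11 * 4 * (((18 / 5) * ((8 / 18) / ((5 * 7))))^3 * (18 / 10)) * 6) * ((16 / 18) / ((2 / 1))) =-540672 / 26796875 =-0.02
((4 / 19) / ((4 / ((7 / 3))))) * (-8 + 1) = -49 / 57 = -0.86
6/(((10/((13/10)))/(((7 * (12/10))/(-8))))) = -819/1000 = -0.82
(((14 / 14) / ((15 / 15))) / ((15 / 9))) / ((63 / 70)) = 2 / 3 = 0.67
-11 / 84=-0.13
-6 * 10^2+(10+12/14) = -4124/7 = -589.14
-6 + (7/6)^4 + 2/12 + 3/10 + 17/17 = -17371/6480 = -2.68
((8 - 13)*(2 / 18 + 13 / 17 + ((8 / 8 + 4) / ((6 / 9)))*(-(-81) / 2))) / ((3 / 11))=-10253705 / 1836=-5584.81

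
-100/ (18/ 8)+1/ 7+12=-2035/ 63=-32.30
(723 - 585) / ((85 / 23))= 3174 / 85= 37.34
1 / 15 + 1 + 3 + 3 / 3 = 76 / 15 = 5.07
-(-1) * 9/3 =3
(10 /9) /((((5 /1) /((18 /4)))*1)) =1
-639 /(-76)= 639 /76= 8.41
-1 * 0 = 0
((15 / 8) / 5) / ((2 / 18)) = 27 / 8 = 3.38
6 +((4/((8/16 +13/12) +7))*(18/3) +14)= 2348/103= 22.80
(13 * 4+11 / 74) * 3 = 11577 / 74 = 156.45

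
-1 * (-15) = 15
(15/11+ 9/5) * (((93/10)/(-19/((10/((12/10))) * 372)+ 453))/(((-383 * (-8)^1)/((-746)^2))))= 69792949818/5916235853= 11.80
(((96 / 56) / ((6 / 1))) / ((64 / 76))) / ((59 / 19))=361 / 3304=0.11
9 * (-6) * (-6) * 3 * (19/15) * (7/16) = 10773/20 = 538.65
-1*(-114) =114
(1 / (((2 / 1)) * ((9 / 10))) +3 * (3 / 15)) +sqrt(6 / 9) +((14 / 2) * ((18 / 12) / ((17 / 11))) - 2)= sqrt(6) / 3 +9103 / 1530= 6.77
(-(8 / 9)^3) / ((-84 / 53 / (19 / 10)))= 64448 / 76545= 0.84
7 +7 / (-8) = 49 / 8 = 6.12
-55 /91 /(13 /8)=-440 /1183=-0.37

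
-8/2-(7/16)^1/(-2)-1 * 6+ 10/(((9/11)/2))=4223/288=14.66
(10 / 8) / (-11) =-5 / 44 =-0.11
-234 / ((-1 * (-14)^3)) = -117 / 1372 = -0.09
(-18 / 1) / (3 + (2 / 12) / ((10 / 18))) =-60 / 11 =-5.45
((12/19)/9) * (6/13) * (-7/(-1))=56/247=0.23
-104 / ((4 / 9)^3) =-9477 / 8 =-1184.62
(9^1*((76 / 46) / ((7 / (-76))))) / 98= -12996 / 7889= -1.65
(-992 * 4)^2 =15745024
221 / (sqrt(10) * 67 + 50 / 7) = -7735 / 219711 + 725543 * sqrt(10) / 2197110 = 1.01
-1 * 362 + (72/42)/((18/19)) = -7564/21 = -360.19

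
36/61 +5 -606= -36625/61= -600.41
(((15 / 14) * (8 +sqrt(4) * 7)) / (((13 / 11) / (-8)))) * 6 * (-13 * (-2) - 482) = 39726720 / 91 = 436557.36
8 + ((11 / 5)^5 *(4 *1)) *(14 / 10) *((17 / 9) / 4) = 144.28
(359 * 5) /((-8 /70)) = -62825 /4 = -15706.25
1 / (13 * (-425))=-1 / 5525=-0.00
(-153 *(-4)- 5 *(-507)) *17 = 53499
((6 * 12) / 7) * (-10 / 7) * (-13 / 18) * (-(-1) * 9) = 4680 / 49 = 95.51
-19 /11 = -1.73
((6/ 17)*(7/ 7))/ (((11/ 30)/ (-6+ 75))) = 12420/ 187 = 66.42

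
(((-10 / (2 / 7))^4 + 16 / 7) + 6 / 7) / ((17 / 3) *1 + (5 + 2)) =1658589 / 14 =118470.64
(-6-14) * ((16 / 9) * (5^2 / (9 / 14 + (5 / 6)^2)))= -224000 / 337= -664.69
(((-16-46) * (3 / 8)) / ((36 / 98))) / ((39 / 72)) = -1519 / 13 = -116.85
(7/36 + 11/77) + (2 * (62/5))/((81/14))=52433/11340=4.62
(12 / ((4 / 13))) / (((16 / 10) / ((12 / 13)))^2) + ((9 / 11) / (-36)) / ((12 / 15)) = 29635 / 2288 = 12.95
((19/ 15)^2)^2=130321/ 50625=2.57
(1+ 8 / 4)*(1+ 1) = 6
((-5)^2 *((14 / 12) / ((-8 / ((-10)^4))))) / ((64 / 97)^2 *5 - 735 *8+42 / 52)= 26756843750 / 4313153553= 6.20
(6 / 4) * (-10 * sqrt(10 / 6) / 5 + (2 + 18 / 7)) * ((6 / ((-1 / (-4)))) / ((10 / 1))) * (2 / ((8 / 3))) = 432 / 35-9 * sqrt(15) / 5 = 5.37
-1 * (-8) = 8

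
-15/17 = -0.88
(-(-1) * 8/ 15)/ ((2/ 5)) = 4/ 3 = 1.33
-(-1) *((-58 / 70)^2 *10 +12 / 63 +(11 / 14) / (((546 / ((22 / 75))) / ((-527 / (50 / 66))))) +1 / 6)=8275594 / 1194375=6.93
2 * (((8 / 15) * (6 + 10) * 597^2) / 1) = 30413568 / 5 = 6082713.60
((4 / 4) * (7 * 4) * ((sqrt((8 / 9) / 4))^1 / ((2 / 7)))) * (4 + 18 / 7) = 644 * sqrt(2) / 3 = 303.58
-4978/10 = -2489/5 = -497.80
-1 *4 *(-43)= 172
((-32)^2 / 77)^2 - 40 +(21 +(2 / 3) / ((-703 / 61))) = 1973142487 / 12504261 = 157.80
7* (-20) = -140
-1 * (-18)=18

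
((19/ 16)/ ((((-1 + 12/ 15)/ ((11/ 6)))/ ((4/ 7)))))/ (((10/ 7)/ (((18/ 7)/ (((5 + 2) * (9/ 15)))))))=-1045/ 392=-2.67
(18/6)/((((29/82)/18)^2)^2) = 14238580163328/707281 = 20131433.14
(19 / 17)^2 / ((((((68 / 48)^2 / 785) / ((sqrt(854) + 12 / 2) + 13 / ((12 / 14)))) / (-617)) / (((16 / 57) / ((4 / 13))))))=-22969577280*sqrt(854) / 83521 - 486189385760 / 83521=-13858020.58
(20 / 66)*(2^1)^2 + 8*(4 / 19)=1816 / 627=2.90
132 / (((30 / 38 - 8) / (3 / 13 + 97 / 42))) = -579766 / 12467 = -46.50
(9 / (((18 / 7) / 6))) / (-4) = -21 / 4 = -5.25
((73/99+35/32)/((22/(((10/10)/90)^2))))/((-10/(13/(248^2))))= -75413/347213205504000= -0.00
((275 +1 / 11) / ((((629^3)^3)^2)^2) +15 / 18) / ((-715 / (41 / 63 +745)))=-4287291790933785029656699753013981950703058082021715601135871060369751368824386349591167999371948662711104 / 4933269551837849454893206072237265419859142999948948720704154766204584053355615202247977585108381123514805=-0.87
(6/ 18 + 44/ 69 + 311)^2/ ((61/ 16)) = 7413898816/ 290421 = 25528.11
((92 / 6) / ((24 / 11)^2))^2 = 7745089 / 746496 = 10.38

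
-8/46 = -4/23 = -0.17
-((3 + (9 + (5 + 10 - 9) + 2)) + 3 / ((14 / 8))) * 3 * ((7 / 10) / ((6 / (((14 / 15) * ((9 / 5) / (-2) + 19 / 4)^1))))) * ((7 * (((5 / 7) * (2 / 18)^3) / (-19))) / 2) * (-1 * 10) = -539 / 10935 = -0.05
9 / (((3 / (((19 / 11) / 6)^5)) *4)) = 2476099 / 1669776768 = 0.00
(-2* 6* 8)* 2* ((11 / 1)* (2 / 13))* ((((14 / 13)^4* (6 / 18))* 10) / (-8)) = 67612160 / 371293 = 182.10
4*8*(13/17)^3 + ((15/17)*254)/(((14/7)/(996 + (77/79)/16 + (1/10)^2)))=3466217697949/31050160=111632.84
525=525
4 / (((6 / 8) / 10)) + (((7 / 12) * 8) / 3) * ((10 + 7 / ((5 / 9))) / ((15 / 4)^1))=62.71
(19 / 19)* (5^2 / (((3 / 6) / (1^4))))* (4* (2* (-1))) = -400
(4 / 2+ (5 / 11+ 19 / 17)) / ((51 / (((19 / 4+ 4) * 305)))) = 1782725 / 9537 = 186.93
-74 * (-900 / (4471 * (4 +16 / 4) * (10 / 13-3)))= -108225 / 129659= -0.83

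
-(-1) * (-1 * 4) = -4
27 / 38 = 0.71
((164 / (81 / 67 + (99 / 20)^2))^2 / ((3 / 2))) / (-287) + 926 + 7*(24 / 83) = 767954190016119994 / 827599635042327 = 927.93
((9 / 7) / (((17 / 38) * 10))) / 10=0.03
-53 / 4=-13.25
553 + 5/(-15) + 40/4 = 1688/3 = 562.67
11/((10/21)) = 231/10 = 23.10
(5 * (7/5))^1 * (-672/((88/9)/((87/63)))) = -7308/11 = -664.36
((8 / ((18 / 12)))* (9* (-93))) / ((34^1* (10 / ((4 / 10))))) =-2232 / 425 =-5.25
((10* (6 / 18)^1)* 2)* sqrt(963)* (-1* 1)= -20* sqrt(107)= -206.88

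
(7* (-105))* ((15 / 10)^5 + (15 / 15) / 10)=-180957 / 32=-5654.91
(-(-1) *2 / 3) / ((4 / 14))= 7 / 3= 2.33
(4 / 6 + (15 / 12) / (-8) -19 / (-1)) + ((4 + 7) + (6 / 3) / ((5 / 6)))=15797 / 480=32.91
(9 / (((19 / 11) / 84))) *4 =33264 / 19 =1750.74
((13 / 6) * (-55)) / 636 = -715 / 3816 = -0.19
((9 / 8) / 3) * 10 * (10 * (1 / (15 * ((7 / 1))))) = 5 / 14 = 0.36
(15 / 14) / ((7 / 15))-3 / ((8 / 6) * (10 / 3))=3177 / 1960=1.62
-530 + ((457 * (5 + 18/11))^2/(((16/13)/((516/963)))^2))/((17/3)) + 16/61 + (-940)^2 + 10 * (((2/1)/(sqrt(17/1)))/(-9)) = 1190720.95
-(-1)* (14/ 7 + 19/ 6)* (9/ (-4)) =-93/ 8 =-11.62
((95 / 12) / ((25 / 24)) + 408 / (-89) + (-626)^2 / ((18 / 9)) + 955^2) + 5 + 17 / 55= 1084703927 / 979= 1107971.32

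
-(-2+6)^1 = -4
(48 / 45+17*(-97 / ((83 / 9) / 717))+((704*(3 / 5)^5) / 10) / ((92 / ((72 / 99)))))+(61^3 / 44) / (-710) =-71682527600554271 / 559098375000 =-128210.94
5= 5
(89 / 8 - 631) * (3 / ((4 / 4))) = -14877 / 8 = -1859.62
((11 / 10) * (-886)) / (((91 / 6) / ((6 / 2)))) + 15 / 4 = -344031 / 1820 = -189.03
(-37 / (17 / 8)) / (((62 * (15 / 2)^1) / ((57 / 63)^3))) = -2030264 / 73208205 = -0.03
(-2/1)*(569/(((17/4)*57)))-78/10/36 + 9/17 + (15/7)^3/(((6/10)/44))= 4767402203/6647340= 717.19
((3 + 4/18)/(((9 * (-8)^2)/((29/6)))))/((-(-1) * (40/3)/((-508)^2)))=13564489/25920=523.32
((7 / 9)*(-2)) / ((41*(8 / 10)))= -35 / 738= -0.05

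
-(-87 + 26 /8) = 335 /4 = 83.75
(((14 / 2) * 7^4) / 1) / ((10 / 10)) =16807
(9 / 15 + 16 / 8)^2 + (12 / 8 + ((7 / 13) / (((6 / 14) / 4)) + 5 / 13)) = 26657 / 1950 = 13.67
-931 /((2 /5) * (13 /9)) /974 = -41895 /25324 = -1.65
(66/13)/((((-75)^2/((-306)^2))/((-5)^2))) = 2112.81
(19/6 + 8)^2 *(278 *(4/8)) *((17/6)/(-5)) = -10607507/1080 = -9821.77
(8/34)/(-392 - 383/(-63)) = -0.00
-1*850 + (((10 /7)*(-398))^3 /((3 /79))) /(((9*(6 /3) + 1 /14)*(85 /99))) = -5976662566750 /19159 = -311950653.31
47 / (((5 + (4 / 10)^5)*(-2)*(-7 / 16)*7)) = 1175000 / 767193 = 1.53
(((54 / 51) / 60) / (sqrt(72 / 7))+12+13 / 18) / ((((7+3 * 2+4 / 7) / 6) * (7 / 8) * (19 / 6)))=36 * sqrt(14) / 153425+3664 / 1805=2.03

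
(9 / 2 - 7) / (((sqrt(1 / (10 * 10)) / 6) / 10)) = -1500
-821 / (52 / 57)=-46797 / 52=-899.94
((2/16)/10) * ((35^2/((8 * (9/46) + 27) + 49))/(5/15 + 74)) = 16905/6365312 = 0.00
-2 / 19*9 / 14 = -9 / 133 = -0.07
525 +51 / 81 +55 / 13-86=155795 / 351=443.86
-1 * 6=-6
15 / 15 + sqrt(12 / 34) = sqrt(102) / 17 + 1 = 1.59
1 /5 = 0.20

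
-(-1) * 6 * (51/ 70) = 4.37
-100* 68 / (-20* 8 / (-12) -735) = 4080 / 433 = 9.42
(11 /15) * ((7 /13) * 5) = 77 /39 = 1.97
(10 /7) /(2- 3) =-10 /7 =-1.43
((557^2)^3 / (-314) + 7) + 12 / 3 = -29862844376364795 / 314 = -95104599924728.65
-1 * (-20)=20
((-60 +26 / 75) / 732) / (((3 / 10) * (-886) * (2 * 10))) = 2237 / 145924200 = 0.00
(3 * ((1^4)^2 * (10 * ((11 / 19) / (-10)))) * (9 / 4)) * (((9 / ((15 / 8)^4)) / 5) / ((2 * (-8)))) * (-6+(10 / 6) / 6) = -36256 / 178125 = -0.20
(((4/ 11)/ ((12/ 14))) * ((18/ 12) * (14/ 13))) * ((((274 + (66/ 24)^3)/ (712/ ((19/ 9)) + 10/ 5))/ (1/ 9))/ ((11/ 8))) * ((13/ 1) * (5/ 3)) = 263477655/ 3119864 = 84.45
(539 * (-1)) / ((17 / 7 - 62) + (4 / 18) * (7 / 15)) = 9.06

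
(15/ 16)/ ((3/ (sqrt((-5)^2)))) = 25/ 16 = 1.56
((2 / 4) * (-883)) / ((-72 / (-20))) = -4415 / 36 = -122.64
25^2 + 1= 626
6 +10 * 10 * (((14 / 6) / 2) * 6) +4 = 710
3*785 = 2355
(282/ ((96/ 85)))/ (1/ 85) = 339575/ 16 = 21223.44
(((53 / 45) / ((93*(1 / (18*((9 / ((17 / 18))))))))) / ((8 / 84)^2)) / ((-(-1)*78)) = 210357 / 68510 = 3.07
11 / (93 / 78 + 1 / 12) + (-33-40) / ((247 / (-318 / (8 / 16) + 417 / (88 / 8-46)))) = 344263599 / 1720355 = 200.11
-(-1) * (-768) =-768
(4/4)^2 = 1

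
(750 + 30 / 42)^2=27615025 / 49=563571.94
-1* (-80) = 80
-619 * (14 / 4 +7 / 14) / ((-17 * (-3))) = -2476 / 51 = -48.55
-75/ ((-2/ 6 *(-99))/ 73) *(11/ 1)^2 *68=-1365100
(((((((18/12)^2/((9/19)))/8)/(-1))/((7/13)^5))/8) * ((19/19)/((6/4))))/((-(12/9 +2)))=7054567/21512960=0.33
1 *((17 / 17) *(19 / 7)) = 19 / 7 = 2.71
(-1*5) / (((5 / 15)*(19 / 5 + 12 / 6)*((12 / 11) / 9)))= -2475 / 116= -21.34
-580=-580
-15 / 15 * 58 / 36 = -29 / 18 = -1.61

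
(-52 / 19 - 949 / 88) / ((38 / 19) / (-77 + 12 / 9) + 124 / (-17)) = 87240413 / 47234000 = 1.85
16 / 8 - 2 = 0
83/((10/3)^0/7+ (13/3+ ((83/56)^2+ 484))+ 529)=780864/9593083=0.08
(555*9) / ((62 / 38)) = 3061.45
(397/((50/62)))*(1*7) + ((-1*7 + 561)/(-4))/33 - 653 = 4601459/1650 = 2788.76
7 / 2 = 3.50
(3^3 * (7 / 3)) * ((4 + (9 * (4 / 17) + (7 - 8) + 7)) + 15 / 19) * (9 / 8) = 2363823 / 2584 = 914.79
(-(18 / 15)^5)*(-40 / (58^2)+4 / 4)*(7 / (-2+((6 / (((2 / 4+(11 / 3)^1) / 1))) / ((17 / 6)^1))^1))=384480432 / 33324625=11.54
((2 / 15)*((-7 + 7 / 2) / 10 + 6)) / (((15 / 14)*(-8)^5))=-791 / 36864000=-0.00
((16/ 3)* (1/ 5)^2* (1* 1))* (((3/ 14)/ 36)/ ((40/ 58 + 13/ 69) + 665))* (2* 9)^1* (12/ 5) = 48024/ 582934625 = 0.00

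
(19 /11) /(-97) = -19 /1067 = -0.02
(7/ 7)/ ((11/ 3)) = 3/ 11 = 0.27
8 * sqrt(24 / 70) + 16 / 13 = 16 / 13 + 16 * sqrt(105) / 35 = 5.92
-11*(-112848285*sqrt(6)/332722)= 1241331135*sqrt(6)/332722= 9138.64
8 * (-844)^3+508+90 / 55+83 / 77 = -33667845129 / 7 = -4809692161.29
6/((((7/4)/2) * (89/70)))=480/89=5.39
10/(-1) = -10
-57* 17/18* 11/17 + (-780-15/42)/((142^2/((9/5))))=-29558927/846888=-34.90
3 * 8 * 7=168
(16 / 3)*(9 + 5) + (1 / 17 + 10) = 4321 / 51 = 84.73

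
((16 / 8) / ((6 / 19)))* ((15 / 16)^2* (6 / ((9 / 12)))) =1425 / 32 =44.53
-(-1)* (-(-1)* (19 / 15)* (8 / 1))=152 / 15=10.13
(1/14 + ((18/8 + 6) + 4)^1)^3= 41063625/21952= 1870.61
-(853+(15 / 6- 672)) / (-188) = 367 / 376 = 0.98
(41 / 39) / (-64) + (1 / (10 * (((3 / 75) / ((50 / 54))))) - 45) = -959249 / 22464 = -42.70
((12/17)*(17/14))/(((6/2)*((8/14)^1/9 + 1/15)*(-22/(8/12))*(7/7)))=-30/451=-0.07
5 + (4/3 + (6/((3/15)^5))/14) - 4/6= 28244/21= 1344.95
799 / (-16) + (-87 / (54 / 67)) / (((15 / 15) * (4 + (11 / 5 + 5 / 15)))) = -156313 / 2352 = -66.46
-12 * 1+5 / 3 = -31 / 3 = -10.33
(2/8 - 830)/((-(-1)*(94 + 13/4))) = -3319/389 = -8.53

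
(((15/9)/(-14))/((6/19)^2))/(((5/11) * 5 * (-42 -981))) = 361/703080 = 0.00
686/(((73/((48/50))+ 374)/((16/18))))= 6272/4629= 1.35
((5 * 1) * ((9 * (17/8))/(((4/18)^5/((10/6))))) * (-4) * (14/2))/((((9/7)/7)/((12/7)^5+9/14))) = -4343861445075/6272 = -692579949.79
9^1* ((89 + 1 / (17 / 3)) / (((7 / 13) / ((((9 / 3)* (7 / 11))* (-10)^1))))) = -5321160 / 187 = -28455.40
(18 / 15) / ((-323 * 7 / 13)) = -78 / 11305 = -0.01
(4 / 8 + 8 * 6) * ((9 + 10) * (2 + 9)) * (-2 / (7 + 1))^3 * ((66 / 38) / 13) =-35211 / 1664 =-21.16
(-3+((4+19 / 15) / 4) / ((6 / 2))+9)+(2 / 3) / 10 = 1171 / 180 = 6.51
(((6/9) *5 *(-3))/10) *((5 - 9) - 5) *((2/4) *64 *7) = 2016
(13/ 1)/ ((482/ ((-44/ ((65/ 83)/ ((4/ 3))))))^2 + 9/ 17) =11789999936/ 38025146169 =0.31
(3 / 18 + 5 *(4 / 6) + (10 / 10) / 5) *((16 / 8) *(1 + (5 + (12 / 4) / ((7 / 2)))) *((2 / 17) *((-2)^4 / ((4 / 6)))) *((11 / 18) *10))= 104192 / 119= 875.56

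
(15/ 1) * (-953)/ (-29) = 14295/ 29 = 492.93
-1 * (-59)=59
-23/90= -0.26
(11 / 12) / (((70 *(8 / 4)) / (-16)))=-11 / 105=-0.10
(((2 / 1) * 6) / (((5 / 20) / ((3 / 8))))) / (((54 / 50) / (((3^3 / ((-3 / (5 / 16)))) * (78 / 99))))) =-1625 / 44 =-36.93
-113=-113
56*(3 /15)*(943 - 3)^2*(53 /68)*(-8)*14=-14686138880 /17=-863890522.35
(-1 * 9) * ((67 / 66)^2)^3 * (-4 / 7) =90458382169 / 16071601392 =5.63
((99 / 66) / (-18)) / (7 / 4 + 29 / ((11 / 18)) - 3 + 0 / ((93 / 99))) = -11 / 6099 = -0.00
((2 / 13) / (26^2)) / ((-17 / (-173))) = 173 / 74698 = 0.00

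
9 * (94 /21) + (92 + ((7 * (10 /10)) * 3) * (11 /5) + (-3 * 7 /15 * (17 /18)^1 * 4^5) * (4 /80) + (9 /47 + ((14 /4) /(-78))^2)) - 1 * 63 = 47.98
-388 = -388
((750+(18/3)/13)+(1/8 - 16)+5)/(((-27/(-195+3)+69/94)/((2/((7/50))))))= 964026400/79807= 12079.47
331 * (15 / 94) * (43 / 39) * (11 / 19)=782815 / 23218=33.72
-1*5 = -5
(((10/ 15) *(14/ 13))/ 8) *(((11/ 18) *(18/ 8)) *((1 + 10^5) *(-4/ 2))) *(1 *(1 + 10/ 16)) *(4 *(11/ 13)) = -84700847/ 624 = -135738.54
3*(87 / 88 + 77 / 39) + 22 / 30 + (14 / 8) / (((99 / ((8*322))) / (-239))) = -10873.33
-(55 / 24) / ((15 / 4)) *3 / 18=-11 / 108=-0.10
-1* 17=-17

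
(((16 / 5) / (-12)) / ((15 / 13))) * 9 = -52 / 25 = -2.08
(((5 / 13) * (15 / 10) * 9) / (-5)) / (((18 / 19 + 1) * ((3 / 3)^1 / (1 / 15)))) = -171 / 4810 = -0.04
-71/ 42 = -1.69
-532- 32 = -564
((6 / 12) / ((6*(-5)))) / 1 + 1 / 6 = 3 / 20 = 0.15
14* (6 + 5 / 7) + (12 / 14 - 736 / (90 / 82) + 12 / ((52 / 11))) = -2347181 / 4095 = -573.18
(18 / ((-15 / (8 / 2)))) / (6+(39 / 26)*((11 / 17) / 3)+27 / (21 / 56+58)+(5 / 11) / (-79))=-331151568 / 467772455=-0.71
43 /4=10.75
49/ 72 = 0.68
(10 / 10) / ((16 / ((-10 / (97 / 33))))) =-165 / 776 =-0.21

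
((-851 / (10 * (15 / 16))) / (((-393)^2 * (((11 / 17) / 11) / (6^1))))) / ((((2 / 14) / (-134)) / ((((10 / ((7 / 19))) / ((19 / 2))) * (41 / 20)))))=1271707168 / 3861225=329.35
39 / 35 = 1.11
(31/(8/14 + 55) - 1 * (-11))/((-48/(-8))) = 2248/1167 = 1.93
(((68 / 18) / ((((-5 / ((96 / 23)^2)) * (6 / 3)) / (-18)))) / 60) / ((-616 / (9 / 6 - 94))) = 60384 / 203665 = 0.30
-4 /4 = -1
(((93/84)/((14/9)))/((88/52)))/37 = 3627/319088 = 0.01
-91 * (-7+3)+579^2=335605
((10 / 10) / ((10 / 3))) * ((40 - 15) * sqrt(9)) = 45 / 2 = 22.50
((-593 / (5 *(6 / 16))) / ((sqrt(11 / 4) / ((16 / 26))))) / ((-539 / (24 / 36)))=151808 *sqrt(11) / 3468465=0.15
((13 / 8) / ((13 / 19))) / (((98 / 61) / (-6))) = -3477 / 392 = -8.87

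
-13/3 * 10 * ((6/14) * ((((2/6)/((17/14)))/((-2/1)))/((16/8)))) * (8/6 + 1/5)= 299/153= 1.95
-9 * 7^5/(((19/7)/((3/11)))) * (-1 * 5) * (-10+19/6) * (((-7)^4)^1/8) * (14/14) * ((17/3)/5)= -590655745659/3344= -176631502.89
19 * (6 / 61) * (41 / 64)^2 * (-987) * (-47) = 4444854813 / 124928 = 35579.33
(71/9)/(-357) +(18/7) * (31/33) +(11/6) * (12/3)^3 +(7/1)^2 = 5963312/35343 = 168.73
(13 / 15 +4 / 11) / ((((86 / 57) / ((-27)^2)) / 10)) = 5944.51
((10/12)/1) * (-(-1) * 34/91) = 85/273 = 0.31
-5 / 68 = -0.07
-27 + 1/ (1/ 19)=-8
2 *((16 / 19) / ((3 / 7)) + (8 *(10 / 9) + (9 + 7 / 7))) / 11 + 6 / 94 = 3.86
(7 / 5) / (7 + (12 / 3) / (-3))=0.25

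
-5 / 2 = -2.50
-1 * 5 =-5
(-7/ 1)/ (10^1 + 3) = -7/ 13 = -0.54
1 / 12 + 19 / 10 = 119 / 60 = 1.98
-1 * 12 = -12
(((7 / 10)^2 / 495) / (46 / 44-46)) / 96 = -49 / 213624000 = -0.00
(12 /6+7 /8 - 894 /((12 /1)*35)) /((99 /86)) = 817 /1260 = 0.65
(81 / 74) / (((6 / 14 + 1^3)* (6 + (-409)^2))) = 567 / 123792380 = 0.00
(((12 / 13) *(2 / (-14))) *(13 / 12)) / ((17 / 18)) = -18 / 119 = -0.15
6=6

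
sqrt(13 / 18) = sqrt(26) / 6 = 0.85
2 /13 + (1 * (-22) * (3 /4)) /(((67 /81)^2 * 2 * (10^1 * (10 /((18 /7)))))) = -12762821 /81699800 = -0.16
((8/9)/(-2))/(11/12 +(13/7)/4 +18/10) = -70/501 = -0.14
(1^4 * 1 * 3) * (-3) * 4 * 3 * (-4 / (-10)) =-216 / 5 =-43.20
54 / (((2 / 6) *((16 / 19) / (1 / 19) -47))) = -162 / 31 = -5.23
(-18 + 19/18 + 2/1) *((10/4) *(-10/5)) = 1345/18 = 74.72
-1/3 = -0.33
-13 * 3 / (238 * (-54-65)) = 0.00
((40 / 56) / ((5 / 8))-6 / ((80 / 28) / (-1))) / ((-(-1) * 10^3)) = 227 / 70000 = 0.00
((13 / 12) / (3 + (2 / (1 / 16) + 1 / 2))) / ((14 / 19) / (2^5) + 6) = 1976 / 390003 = 0.01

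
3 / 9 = 1 / 3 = 0.33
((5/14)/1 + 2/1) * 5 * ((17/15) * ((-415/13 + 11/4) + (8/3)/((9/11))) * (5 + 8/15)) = -564700543/294840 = -1915.28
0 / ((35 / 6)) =0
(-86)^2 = 7396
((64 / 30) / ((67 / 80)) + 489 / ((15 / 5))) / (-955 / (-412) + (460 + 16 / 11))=150802300 / 422465217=0.36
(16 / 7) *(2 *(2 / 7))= 1.31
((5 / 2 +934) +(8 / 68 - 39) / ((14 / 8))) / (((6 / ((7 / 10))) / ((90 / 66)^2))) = 3263985 / 16456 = 198.35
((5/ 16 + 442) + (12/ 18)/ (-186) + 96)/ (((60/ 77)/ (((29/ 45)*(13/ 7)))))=9965286617/ 12052800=826.80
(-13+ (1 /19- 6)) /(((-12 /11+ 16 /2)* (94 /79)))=-39105 /16967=-2.30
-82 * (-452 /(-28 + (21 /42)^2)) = -148256 /111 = -1335.64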